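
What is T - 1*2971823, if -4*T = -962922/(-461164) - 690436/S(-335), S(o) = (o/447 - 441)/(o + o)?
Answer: -246781560035087815/91062365768 ≈ -2.7100e+6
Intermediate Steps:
S(o) = (-441 + o/447)/(2*o) (S(o) = (o*(1/447) - 441)/((2*o)) = (o/447 - 441)*(1/(2*o)) = (-441 + o/447)*(1/(2*o)) = (-441 + o/447)/(2*o))
T = 23839672988667249/91062365768 (T = -(-962922/(-461164) - 690436*(-299490/(-197127 - 335)))/4 = -(-962922*(-1/461164) - 690436/((1/894)*(-1/335)*(-197462)))/4 = -(481461/230582 - 690436/98731/149745)/4 = -(481461/230582 - 690436*149745/98731)/4 = -(481461/230582 - 103389338820/98731)/4 = -¼*(-23839672988667249/22765591442) = 23839672988667249/91062365768 ≈ 2.6180e+5)
T - 1*2971823 = 23839672988667249/91062365768 - 1*2971823 = 23839672988667249/91062365768 - 2971823 = -246781560035087815/91062365768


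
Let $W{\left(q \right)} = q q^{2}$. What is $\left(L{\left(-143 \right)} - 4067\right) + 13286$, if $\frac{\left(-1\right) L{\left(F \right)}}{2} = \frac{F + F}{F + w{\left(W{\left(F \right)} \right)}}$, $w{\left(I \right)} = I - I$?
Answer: $9215$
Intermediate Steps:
$W{\left(q \right)} = q^{3}$
$w{\left(I \right)} = 0$
$L{\left(F \right)} = -4$ ($L{\left(F \right)} = - 2 \frac{F + F}{F + 0} = - 2 \frac{2 F}{F} = \left(-2\right) 2 = -4$)
$\left(L{\left(-143 \right)} - 4067\right) + 13286 = \left(-4 - 4067\right) + 13286 = -4071 + 13286 = 9215$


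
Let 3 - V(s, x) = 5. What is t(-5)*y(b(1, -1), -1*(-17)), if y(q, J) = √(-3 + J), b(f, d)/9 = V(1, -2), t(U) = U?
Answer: -5*√14 ≈ -18.708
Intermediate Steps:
V(s, x) = -2 (V(s, x) = 3 - 1*5 = 3 - 5 = -2)
b(f, d) = -18 (b(f, d) = 9*(-2) = -18)
t(-5)*y(b(1, -1), -1*(-17)) = -5*√(-3 - 1*(-17)) = -5*√(-3 + 17) = -5*√14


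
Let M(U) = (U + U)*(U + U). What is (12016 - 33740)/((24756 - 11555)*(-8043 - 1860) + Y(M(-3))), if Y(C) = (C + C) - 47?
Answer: 10862/65364739 ≈ 0.00016618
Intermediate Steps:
M(U) = 4*U**2 (M(U) = (2*U)*(2*U) = 4*U**2)
Y(C) = -47 + 2*C (Y(C) = 2*C - 47 = -47 + 2*C)
(12016 - 33740)/((24756 - 11555)*(-8043 - 1860) + Y(M(-3))) = (12016 - 33740)/((24756 - 11555)*(-8043 - 1860) + (-47 + 2*(4*(-3)**2))) = -21724/(13201*(-9903) + (-47 + 2*(4*9))) = -21724/(-130729503 + (-47 + 2*36)) = -21724/(-130729503 + (-47 + 72)) = -21724/(-130729503 + 25) = -21724/(-130729478) = -21724*(-1/130729478) = 10862/65364739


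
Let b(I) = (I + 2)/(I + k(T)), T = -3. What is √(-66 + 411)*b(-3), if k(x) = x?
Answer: √345/6 ≈ 3.0957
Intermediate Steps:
b(I) = (2 + I)/(-3 + I) (b(I) = (I + 2)/(I - 3) = (2 + I)/(-3 + I))
√(-66 + 411)*b(-3) = √(-66 + 411)*((2 - 3)/(-3 - 3)) = √345*(-1/(-6)) = √345*(-⅙*(-1)) = √345*(⅙) = √345/6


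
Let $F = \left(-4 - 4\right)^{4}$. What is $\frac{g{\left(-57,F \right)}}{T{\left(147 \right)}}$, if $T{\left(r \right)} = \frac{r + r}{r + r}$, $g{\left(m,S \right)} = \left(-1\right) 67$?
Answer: $-67$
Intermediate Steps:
$F = 4096$ ($F = \left(-8\right)^{4} = 4096$)
$g{\left(m,S \right)} = -67$
$T{\left(r \right)} = 1$ ($T{\left(r \right)} = \frac{2 r}{2 r} = 2 r \frac{1}{2 r} = 1$)
$\frac{g{\left(-57,F \right)}}{T{\left(147 \right)}} = - \frac{67}{1} = \left(-67\right) 1 = -67$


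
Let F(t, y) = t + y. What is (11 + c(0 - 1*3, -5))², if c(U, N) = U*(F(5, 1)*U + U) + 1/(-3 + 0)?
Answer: 48841/9 ≈ 5426.8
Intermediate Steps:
c(U, N) = -⅓ + 7*U² (c(U, N) = U*((5 + 1)*U + U) + 1/(-3 + 0) = U*(6*U + U) + 1/(-3) = U*(7*U) - ⅓ = 7*U² - ⅓ = -⅓ + 7*U²)
(11 + c(0 - 1*3, -5))² = (11 + (-⅓ + 7*(0 - 1*3)²))² = (11 + (-⅓ + 7*(0 - 3)²))² = (11 + (-⅓ + 7*(-3)²))² = (11 + (-⅓ + 7*9))² = (11 + (-⅓ + 63))² = (11 + 188/3)² = (221/3)² = 48841/9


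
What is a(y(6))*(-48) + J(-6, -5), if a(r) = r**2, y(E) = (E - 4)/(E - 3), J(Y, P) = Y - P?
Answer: -67/3 ≈ -22.333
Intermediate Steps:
y(E) = (-4 + E)/(-3 + E)
a(y(6))*(-48) + J(-6, -5) = ((-4 + 6)/(-3 + 6))**2*(-48) + (-6 - 1*(-5)) = (2/3)**2*(-48) + (-6 + 5) = ((1/3)*2)**2*(-48) - 1 = (2/3)**2*(-48) - 1 = (4/9)*(-48) - 1 = -64/3 - 1 = -67/3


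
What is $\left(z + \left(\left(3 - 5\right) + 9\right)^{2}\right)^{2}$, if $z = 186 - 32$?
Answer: $41209$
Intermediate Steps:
$z = 154$ ($z = 186 - 32 = 154$)
$\left(z + \left(\left(3 - 5\right) + 9\right)^{2}\right)^{2} = \left(154 + \left(\left(3 - 5\right) + 9\right)^{2}\right)^{2} = \left(154 + \left(-2 + 9\right)^{2}\right)^{2} = \left(154 + 7^{2}\right)^{2} = \left(154 + 49\right)^{2} = 203^{2} = 41209$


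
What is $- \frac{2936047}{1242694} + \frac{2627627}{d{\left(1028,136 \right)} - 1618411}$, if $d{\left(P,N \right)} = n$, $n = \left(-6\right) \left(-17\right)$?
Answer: $- \frac{8016767591661}{2011062884446} \approx -3.9863$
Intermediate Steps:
$n = 102$
$d{\left(P,N \right)} = 102$
$- \frac{2936047}{1242694} + \frac{2627627}{d{\left(1028,136 \right)} - 1618411} = - \frac{2936047}{1242694} + \frac{2627627}{102 - 1618411} = \left(-2936047\right) \frac{1}{1242694} + \frac{2627627}{102 - 1618411} = - \frac{2936047}{1242694} + \frac{2627627}{-1618309} = - \frac{2936047}{1242694} + 2627627 \left(- \frac{1}{1618309}\right) = - \frac{2936047}{1242694} - \frac{2627627}{1618309} = - \frac{8016767591661}{2011062884446}$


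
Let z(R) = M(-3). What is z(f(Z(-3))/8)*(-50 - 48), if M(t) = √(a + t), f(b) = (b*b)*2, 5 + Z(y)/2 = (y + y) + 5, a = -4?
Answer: -98*I*√7 ≈ -259.28*I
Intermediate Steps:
Z(y) = 4*y (Z(y) = -10 + 2*((y + y) + 5) = -10 + 2*(2*y + 5) = -10 + 2*(5 + 2*y) = -10 + (10 + 4*y) = 4*y)
f(b) = 2*b² (f(b) = b²*2 = 2*b²)
M(t) = √(-4 + t)
z(R) = I*√7 (z(R) = √(-4 - 3) = √(-7) = I*√7)
z(f(Z(-3))/8)*(-50 - 48) = (I*√7)*(-50 - 48) = (I*√7)*(-98) = -98*I*√7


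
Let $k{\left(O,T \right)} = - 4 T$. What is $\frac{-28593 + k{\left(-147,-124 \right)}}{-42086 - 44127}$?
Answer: $\frac{28097}{86213} \approx 0.3259$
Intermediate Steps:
$\frac{-28593 + k{\left(-147,-124 \right)}}{-42086 - 44127} = \frac{-28593 - -496}{-42086 - 44127} = \frac{-28593 + 496}{-86213} = \left(-28097\right) \left(- \frac{1}{86213}\right) = \frac{28097}{86213}$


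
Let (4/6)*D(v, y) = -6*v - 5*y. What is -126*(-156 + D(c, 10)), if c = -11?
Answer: 16632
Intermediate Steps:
D(v, y) = -9*v - 15*y/2 (D(v, y) = 3*(-6*v - 5*y)/2 = -9*v - 15*y/2)
-126*(-156 + D(c, 10)) = -126*(-156 + (-9*(-11) - 15/2*10)) = -126*(-156 + (99 - 75)) = -126*(-156 + 24) = -126*(-132) = 16632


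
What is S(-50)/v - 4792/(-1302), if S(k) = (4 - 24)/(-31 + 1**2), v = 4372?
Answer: 5237873/1423086 ≈ 3.6806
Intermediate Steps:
S(k) = 2/3 (S(k) = -20/(-31 + 1) = -20/(-30) = -20*(-1/30) = 2/3)
S(-50)/v - 4792/(-1302) = (2/3)/4372 - 4792/(-1302) = (2/3)*(1/4372) - 4792*(-1/1302) = 1/6558 + 2396/651 = 5237873/1423086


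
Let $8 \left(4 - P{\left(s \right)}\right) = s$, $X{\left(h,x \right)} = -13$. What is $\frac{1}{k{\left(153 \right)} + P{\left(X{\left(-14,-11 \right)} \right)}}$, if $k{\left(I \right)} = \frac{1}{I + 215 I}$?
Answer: $\frac{4131}{23237} \approx 0.17778$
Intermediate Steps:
$P{\left(s \right)} = 4 - \frac{s}{8}$
$k{\left(I \right)} = \frac{1}{216 I}$
$\frac{1}{k{\left(153 \right)} + P{\left(X{\left(-14,-11 \right)} \right)}} = \frac{1}{\frac{1}{216 \cdot 153} + \left(4 - - \frac{13}{8}\right)} = \frac{1}{\frac{1}{216} \cdot \frac{1}{153} + \left(4 + \frac{13}{8}\right)} = \frac{1}{\frac{1}{33048} + \frac{45}{8}} = \frac{1}{\frac{23237}{4131}} = \frac{4131}{23237}$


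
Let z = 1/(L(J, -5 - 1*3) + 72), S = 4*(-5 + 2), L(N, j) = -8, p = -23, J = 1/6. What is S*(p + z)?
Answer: 4413/16 ≈ 275.81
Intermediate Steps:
J = ⅙ ≈ 0.16667
S = -12 (S = 4*(-3) = -12)
z = 1/64 (z = 1/(-8 + 72) = 1/64 ≈ 0.015625)
S*(p + z) = -12*(-23 + 1/64) = -12*(-1471/64) = 4413/16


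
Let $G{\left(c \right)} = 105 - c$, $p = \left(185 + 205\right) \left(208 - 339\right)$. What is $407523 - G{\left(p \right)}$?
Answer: $356328$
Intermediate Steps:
$p = -51090$ ($p = 390 \left(-131\right) = -51090$)
$407523 - G{\left(p \right)} = 407523 - \left(105 - -51090\right) = 407523 - \left(105 + 51090\right) = 407523 - 51195 = 356328$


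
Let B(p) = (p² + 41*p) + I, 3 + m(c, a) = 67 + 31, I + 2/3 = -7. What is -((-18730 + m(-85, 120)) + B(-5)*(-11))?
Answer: 49712/3 ≈ 16571.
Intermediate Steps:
I = -23/3 (I = -⅔ - 7 = -23/3 ≈ -7.6667)
m(c, a) = 95 (m(c, a) = -3 + (67 + 31) = -3 + 98 = 95)
B(p) = -23/3 + p² + 41*p (B(p) = (p² + 41*p) - 23/3 = -23/3 + p² + 41*p)
-((-18730 + m(-85, 120)) + B(-5)*(-11)) = -((-18730 + 95) + (-23/3 + (-5)² + 41*(-5))*(-11)) = -(-18635 + (-23/3 + 25 - 205)*(-11)) = -(-18635 - 563/3*(-11)) = -(-18635 + 6193/3) = -1*(-49712/3) = 49712/3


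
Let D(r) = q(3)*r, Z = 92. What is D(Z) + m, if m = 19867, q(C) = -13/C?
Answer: 58405/3 ≈ 19468.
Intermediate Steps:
D(r) = -13*r/3 (D(r) = (-13/3)*r = (-13*⅓)*r = -13*r/3)
D(Z) + m = -13/3*92 + 19867 = -1196/3 + 19867 = 58405/3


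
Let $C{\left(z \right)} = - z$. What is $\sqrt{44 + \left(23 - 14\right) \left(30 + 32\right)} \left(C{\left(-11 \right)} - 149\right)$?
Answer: $- 138 \sqrt{602} \approx -3385.9$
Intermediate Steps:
$\sqrt{44 + \left(23 - 14\right) \left(30 + 32\right)} \left(C{\left(-11 \right)} - 149\right) = \sqrt{44 + \left(23 - 14\right) \left(30 + 32\right)} \left(\left(-1\right) \left(-11\right) - 149\right) = \sqrt{44 + 9 \cdot 62} \left(11 - 149\right) = \sqrt{44 + 558} \left(-138\right) = \sqrt{602} \left(-138\right) = - 138 \sqrt{602}$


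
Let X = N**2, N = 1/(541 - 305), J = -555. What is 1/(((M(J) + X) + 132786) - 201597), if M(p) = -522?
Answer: -55696/3861570767 ≈ -1.4423e-5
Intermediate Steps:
N = 1/236 ≈ 0.0042373
X = 1/55696 (X = (1/236)**2 = 1/55696 ≈ 1.7955e-5)
1/(((M(J) + X) + 132786) - 201597) = 1/(((-522 + 1/55696) + 132786) - 201597) = 1/((-29073311/55696 + 132786) - 201597) = 1/(7366575745/55696 - 201597) = 1/(-3861570767/55696) = -55696/3861570767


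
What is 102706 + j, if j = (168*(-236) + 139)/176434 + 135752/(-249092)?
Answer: 1128430023587243/10987074482 ≈ 1.0271e+5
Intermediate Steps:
j = -8448161049/10987074482 (j = (-39648 + 139)*(1/176434) + 135752*(-1/249092) = -39509*1/176434 - 33938/62273 = -39509/176434 - 33938/62273 = -8448161049/10987074482 ≈ -0.76892)
102706 + j = 102706 - 8448161049/10987074482 = 1128430023587243/10987074482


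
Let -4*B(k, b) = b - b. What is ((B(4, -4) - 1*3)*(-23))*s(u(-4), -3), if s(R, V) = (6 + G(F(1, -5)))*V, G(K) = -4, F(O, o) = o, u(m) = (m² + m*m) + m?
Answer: -414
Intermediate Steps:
u(m) = m + 2*m² (u(m) = (m² + m²) + m = 2*m² + m = m + 2*m²)
B(k, b) = 0 (B(k, b) = -(b - b)/4 = -¼*0 = 0)
s(R, V) = 2*V (s(R, V) = (6 - 4)*V = 2*V)
((B(4, -4) - 1*3)*(-23))*s(u(-4), -3) = ((0 - 1*3)*(-23))*(2*(-3)) = ((0 - 3)*(-23))*(-6) = -3*(-23)*(-6) = 69*(-6) = -414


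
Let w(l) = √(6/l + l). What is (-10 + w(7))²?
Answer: (70 - √385)²/49 ≈ 51.796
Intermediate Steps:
w(l) = √(l + 6/l)
(-10 + w(7))² = (-10 + √(7 + 6/7))² = (-10 + √(55/7))² = (-10 + √385/7)²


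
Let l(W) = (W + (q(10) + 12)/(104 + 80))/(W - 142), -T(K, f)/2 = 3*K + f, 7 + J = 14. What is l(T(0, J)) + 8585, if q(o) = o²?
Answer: 7700822/897 ≈ 8585.1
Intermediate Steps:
J = 7 (J = -7 + 14 = 7)
T(K, f) = -6*K - 2*f (T(K, f) = -2*(3*K + f) = -2*(f + 3*K) = -6*K - 2*f)
l(W) = (14/23 + W)/(-142 + W) (l(W) = (W + (10² + 12)/(104 + 80))/(W - 142) = (W + (100 + 12)/184)/(-142 + W) = (W + 112*(1/184))/(-142 + W) = (W + 14/23)/(-142 + W) = (14/23 + W)/(-142 + W))
l(T(0, J)) + 8585 = (14/23 + (-6*0 - 2*7))/(-142 + (-6*0 - 2*7)) + 8585 = (14/23 + (0 - 14))/(-142 + (0 - 14)) + 8585 = (14/23 - 14)/(-142 - 14) + 8585 = -308/23/(-156) + 8585 = -1/156*(-308/23) + 8585 = 77/897 + 8585 = 7700822/897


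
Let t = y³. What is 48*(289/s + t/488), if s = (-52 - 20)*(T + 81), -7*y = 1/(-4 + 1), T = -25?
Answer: -2591455/753228 ≈ -3.4405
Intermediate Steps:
y = 1/21 (y = -1/(7*(-4 + 1)) = -⅐/(-3) = -⅐*(-⅓) = 1/21 ≈ 0.047619)
t = 1/9261 (t = (1/21)³ = 1/9261 ≈ 0.00010798)
s = -4032 (s = (-52 - 20)*(-25 + 81) = -72*56 = -4032)
48*(289/s + t/488) = 48*(289/(-4032) + (1/9261)/488) = 48*(289*(-1/4032) + (1/9261)*(1/488)) = 48*(-289/4032 + 1/4519368) = 48*(-2591455/36154944) = -2591455/753228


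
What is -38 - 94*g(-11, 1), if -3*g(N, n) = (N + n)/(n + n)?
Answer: -584/3 ≈ -194.67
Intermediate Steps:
g(N, n) = -(N + n)/(6*n) (g(N, n) = -(N + n)/(3*(n + n)) = -(N + n)/(3*(2*n)) = -(N + n)*1/(2*n)/3 = -(N + n)/(6*n))
-38 - 94*g(-11, 1) = -38 - 47*(-1*(-11) - 1*1)/(3*1) = -38 - 47*(11 - 1)/3 = -38 - 47*10/3 = -38 - 94*5/3 = -38 - 470/3 = -584/3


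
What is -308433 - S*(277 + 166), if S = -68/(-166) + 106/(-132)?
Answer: -1688641309/5478 ≈ -3.0826e+5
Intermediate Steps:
S = -2155/5478 (S = -68*(-1/166) + 106*(-1/132) = 34/83 - 53/66 = -2155/5478 ≈ -0.39339)
-308433 - S*(277 + 166) = -308433 - (-2155)*(277 + 166)/5478 = -308433 - (-2155)*443/5478 = -308433 - 1*(-954665/5478) = -308433 + 954665/5478 = -1688641309/5478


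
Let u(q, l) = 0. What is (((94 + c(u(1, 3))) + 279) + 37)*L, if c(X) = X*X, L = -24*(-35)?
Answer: 344400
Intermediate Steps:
L = 840
c(X) = X²
(((94 + c(u(1, 3))) + 279) + 37)*L = (((94 + 0²) + 279) + 37)*840 = (((94 + 0) + 279) + 37)*840 = ((94 + 279) + 37)*840 = (373 + 37)*840 = 410*840 = 344400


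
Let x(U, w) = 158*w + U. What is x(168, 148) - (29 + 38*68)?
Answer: 20939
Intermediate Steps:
x(U, w) = U + 158*w
x(168, 148) - (29 + 38*68) = (168 + 158*148) - (29 + 38*68) = (168 + 23384) - (29 + 2584) = 23552 - 1*2613 = 23552 - 2613 = 20939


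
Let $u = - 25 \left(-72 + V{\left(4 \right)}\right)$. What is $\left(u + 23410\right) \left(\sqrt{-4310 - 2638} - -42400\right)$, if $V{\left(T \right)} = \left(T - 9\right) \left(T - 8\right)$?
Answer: $1047704000 + 148260 i \sqrt{193} \approx 1.0477 \cdot 10^{9} + 2.0597 \cdot 10^{6} i$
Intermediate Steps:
$V{\left(T \right)} = \left(-9 + T\right) \left(-8 + T\right)$ ($V{\left(T \right)} = \left(-9 + T\right) \left(T - 8\right) = \left(-9 + T\right) \left(-8 + T\right)$)
$u = 1300$ ($u = - 25 \left(-72 + \left(72 + 4^{2} - 68\right)\right) = - 25 \left(-72 + \left(72 + 16 - 68\right)\right) = - 25 \left(-72 + 20\right) = \left(-25\right) \left(-52\right) = 1300$)
$\left(u + 23410\right) \left(\sqrt{-4310 - 2638} - -42400\right) = \left(1300 + 23410\right) \left(\sqrt{-4310 - 2638} - -42400\right) = 24710 \left(\sqrt{-6948} + 42400\right) = 24710 \left(6 i \sqrt{193} + 42400\right) = 24710 \left(42400 + 6 i \sqrt{193}\right) = 1047704000 + 148260 i \sqrt{193}$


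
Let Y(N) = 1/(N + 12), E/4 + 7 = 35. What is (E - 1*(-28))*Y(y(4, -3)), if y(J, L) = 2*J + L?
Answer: 140/17 ≈ 8.2353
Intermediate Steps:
E = 112 (E = -28 + 4*35 = -28 + 140 = 112)
y(J, L) = L + 2*J
Y(N) = 1/(12 + N)
(E - 1*(-28))*Y(y(4, -3)) = (112 - 1*(-28))/(12 + (-3 + 2*4)) = (112 + 28)/(12 + (-3 + 8)) = 140/(12 + 5) = 140/17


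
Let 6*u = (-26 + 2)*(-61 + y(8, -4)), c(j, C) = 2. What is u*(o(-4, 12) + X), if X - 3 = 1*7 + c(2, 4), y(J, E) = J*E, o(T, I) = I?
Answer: 8928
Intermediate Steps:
y(J, E) = E*J
X = 12 (X = 3 + (1*7 + 2) = 3 + (7 + 2) = 3 + 9 = 12)
u = 372 (u = ((-26 + 2)*(-61 - 4*8))/6 = (-24*(-61 - 32))/6 = (-24*(-93))/6 = (1/6)*2232 = 372)
u*(o(-4, 12) + X) = 372*(12 + 12) = 372*24 = 8928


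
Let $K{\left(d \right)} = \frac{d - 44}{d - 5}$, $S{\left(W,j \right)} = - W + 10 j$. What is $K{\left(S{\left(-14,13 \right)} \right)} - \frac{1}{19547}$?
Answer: $\frac{1954561}{2717033} \approx 0.71937$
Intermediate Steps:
$K{\left(d \right)} = \frac{-44 + d}{-5 + d}$
$K{\left(S{\left(-14,13 \right)} \right)} - \frac{1}{19547} = \frac{-44 + \left(\left(-1\right) \left(-14\right) + 10 \cdot 13\right)}{-5 + \left(\left(-1\right) \left(-14\right) + 10 \cdot 13\right)} - \frac{1}{19547} = \frac{-44 + \left(14 + 130\right)}{-5 + \left(14 + 130\right)} - \frac{1}{19547} = \frac{-44 + 144}{-5 + 144} - \frac{1}{19547} = \frac{1}{139} \cdot 100 - \frac{1}{19547} = \frac{100}{139} - \frac{1}{19547} = \frac{1954561}{2717033}$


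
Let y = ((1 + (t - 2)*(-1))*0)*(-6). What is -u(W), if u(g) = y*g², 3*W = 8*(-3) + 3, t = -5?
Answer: 0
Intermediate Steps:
W = -7 (W = (8*(-3) + 3)/3 = (-24 + 3)/3 = (⅓)*(-21) = -7)
y = 0 (y = ((1 + (-5 - 2)*(-1))*0)*(-6) = ((1 - 7*(-1))*0)*(-6) = ((1 + 7)*0)*(-6) = (8*0)*(-6) = 0*(-6) = 0)
u(g) = 0 (u(g) = 0*g² = 0)
-u(W) = -1*0 = 0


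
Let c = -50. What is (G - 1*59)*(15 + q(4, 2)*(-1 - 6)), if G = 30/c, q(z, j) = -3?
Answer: -10728/5 ≈ -2145.6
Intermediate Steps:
G = -⅗ (G = 30/(-50) = 30*(-1/50) = -⅗ ≈ -0.60000)
(G - 1*59)*(15 + q(4, 2)*(-1 - 6)) = (-⅗ - 1*59)*(15 - 3*(-1 - 6)) = (-⅗ - 59)*(15 - 3*(-7)) = -298*(15 + 21)/5 = -298/5*36 = -10728/5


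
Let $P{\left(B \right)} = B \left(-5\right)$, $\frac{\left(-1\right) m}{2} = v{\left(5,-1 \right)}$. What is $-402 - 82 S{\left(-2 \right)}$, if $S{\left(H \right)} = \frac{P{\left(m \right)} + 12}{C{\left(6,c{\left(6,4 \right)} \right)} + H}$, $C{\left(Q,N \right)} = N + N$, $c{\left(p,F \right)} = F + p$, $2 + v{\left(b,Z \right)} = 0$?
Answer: $- \frac{3290}{9} \approx -365.56$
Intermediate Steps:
$v{\left(b,Z \right)} = -2$ ($v{\left(b,Z \right)} = -2 + 0 = -2$)
$m = 4$ ($m = \left(-2\right) \left(-2\right) = 4$)
$P{\left(B \right)} = - 5 B$
$C{\left(Q,N \right)} = 2 N$
$S{\left(H \right)} = - \frac{8}{20 + H}$ ($S{\left(H \right)} = \frac{\left(-5\right) 4 + 12}{2 \left(4 + 6\right) + H} = \frac{-20 + 12}{2 \cdot 10 + H} = - \frac{8}{20 + H}$)
$-402 - 82 S{\left(-2 \right)} = -402 - 82 \left(- \frac{8}{20 - 2}\right) = -402 - 82 \left(- \frac{8}{18}\right) = -402 - 82 \left(\left(-8\right) \frac{1}{18}\right) = -402 - - \frac{328}{9} = -402 + \frac{328}{9} = - \frac{3290}{9}$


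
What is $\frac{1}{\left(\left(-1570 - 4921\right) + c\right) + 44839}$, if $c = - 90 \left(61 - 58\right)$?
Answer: $\frac{1}{38078} \approx 2.6262 \cdot 10^{-5}$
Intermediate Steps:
$c = -270$ ($c = \left(-90\right) 3 = -270$)
$\frac{1}{\left(\left(-1570 - 4921\right) + c\right) + 44839} = \frac{1}{\left(\left(-1570 - 4921\right) - 270\right) + 44839} = \frac{1}{\left(-6491 - 270\right) + 44839} = \frac{1}{-6761 + 44839} = \frac{1}{38078}$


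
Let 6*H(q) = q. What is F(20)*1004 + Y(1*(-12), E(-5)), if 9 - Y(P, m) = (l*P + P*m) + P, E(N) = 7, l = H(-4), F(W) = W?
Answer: 20177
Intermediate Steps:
H(q) = q/6
l = -⅔ (l = (⅙)*(-4) = -⅔ ≈ -0.66667)
Y(P, m) = 9 - P/3 - P*m (Y(P, m) = 9 - ((-2*P/3 + P*m) + P) = 9 - (P/3 + P*m) = 9 + (-P/3 - P*m) = 9 - P/3 - P*m)
F(20)*1004 + Y(1*(-12), E(-5)) = 20*1004 + (9 - (-12)/3 - 1*1*(-12)*7) = 20080 + (9 - ⅓*(-12) - 1*(-12)*7) = 20080 + (9 + 4 + 84) = 20080 + 97 = 20177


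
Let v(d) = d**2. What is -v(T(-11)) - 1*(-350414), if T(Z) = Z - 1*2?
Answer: 350245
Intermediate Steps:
T(Z) = -2 + Z (T(Z) = Z - 2 = -2 + Z)
-v(T(-11)) - 1*(-350414) = -(-2 - 11)**2 - 1*(-350414) = -1*(-13)**2 + 350414 = -1*169 + 350414 = -169 + 350414 = 350245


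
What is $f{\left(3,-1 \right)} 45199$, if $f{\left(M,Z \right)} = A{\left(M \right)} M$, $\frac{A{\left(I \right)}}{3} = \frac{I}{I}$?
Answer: $406791$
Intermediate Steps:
$A{\left(I \right)} = 3$ ($A{\left(I \right)} = 3 \frac{I}{I} = 3 \cdot 1 = 3$)
$f{\left(M,Z \right)} = 3 M$
$f{\left(3,-1 \right)} 45199 = 3 \cdot 3 \cdot 45199 = 9 \cdot 45199 = 406791$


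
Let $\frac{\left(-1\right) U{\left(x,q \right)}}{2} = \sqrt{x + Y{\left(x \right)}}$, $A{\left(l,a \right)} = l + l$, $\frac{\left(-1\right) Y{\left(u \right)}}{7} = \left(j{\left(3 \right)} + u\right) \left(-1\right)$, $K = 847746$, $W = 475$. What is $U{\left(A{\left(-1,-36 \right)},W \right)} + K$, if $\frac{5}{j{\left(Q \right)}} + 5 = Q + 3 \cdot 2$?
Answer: $847746 - i \sqrt{29} \approx 8.4775 \cdot 10^{5} - 5.3852 i$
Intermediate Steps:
$j{\left(Q \right)} = \frac{5}{1 + Q}$ ($j{\left(Q \right)} = \frac{5}{-5 + \left(Q + 3 \cdot 2\right)} = \frac{5}{-5 + \left(Q + 6\right)} = \frac{5}{-5 + \left(6 + Q\right)} = \frac{5}{1 + Q}$)
$Y{\left(u \right)} = \frac{35}{4} + 7 u$ ($Y{\left(u \right)} = - 7 \left(\frac{5}{1 + 3} + u\right) \left(-1\right) = - 7 \left(\frac{5}{4} + u\right) \left(-1\right) = - 7 \left(- \frac{5}{4} - u\right) = \frac{35}{4} + 7 u$)
$A{\left(l,a \right)} = 2 l$
$U{\left(x,q \right)} = - 2 \sqrt{\frac{35}{4} + 8 x}$ ($U{\left(x,q \right)} = - 2 \sqrt{x + \left(\frac{35}{4} + 7 x\right)} = - 2 \sqrt{\frac{35}{4} + 8 x}$)
$U{\left(A{\left(-1,-36 \right)},W \right)} + K = - \sqrt{35 + 32 \cdot 2 \left(-1\right)} + 847746 = - \sqrt{35 + 32 \left(-2\right)} + 847746 = - \sqrt{35 - 64} + 847746 = - \sqrt{-29} + 847746 = - i \sqrt{29} + 847746 = 847746 - i \sqrt{29}$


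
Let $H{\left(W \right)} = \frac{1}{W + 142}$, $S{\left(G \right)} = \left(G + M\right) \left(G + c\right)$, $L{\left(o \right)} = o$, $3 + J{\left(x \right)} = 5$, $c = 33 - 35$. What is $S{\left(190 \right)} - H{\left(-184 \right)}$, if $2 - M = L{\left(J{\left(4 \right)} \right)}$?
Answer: $\frac{1500241}{42} \approx 35720.0$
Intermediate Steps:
$c = -2$ ($c = 33 - 35 = -2$)
$J{\left(x \right)} = 2$ ($J{\left(x \right)} = -3 + 5 = 2$)
$M = 0$ ($M = 2 - 2 = 0$)
$S{\left(G \right)} = G \left(-2 + G\right)$ ($S{\left(G \right)} = \left(G + 0\right) \left(G - 2\right) = G \left(-2 + G\right)$)
$H{\left(W \right)} = \frac{1}{142 + W}$
$S{\left(190 \right)} - H{\left(-184 \right)} = 190 \left(-2 + 190\right) - \frac{1}{142 - 184} = 190 \cdot 188 - \frac{1}{-42} = 35720 - - \frac{1}{42} = 35720 + \frac{1}{42} = \frac{1500241}{42}$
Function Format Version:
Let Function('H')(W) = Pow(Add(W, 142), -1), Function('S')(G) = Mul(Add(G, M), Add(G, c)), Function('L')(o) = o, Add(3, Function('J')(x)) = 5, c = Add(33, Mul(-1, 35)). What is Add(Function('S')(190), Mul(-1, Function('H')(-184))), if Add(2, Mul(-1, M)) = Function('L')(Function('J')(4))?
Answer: Rational(1500241, 42) ≈ 35720.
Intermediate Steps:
c = -2 (c = Add(33, -35) = -2)
Function('J')(x) = 2 (Function('J')(x) = Add(-3, 5) = 2)
M = 0 (M = Add(2, Mul(-1, 2)) = Add(2, -2) = 0)
Function('S')(G) = Mul(G, Add(-2, G)) (Function('S')(G) = Mul(Add(G, 0), Add(G, -2)) = Mul(G, Add(-2, G)))
Function('H')(W) = Pow(Add(142, W), -1)
Add(Function('S')(190), Mul(-1, Function('H')(-184))) = Add(Mul(190, Add(-2, 190)), Mul(-1, Pow(Add(142, -184), -1))) = Add(Mul(190, 188), Mul(-1, Pow(-42, -1))) = Add(35720, Mul(-1, Rational(-1, 42))) = Add(35720, Rational(1, 42)) = Rational(1500241, 42)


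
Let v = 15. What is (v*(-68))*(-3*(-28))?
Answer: -85680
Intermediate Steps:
(v*(-68))*(-3*(-28)) = (15*(-68))*(-3*(-28)) = -1020*84 = -85680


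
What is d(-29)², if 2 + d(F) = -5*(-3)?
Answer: 169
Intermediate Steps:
d(F) = 13 (d(F) = -2 - 5*(-3) = -2 + 15 = 13)
d(-29)² = 13² = 169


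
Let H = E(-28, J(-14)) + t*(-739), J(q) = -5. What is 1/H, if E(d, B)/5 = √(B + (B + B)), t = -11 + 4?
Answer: 5173/26760304 - 5*I*√15/26760304 ≈ 0.00019331 - 7.2364e-7*I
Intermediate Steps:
t = -7
E(d, B) = 5*√3*√B (E(d, B) = 5*√(B + (B + B)) = 5*√(B + 2*B) = 5*√(3*B) = 5*(√3*√B) = 5*√3*√B)
H = 5173 + 5*I*√15 (H = 5*√3*√(-5) - 7*(-739) = 5*√3*(I*√5) + 5173 = 5*I*√15 + 5173 = 5173 + 5*I*√15 ≈ 5173.0 + 19.365*I)
1/H = 1/(5173 + 5*I*√15)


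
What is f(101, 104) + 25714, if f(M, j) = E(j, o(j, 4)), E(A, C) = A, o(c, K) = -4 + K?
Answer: 25818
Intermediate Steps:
f(M, j) = j
f(101, 104) + 25714 = 104 + 25714 = 25818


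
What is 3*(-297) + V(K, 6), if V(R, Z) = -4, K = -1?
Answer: -895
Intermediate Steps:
3*(-297) + V(K, 6) = 3*(-297) - 4 = -891 - 4 = -895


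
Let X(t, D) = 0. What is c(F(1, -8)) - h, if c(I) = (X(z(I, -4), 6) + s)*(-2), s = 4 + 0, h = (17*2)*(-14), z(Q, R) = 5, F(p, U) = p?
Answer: 468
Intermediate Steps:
h = -476 (h = 34*(-14) = -476)
s = 4
c(I) = -8 (c(I) = (0 + 4)*(-2) = 4*(-2) = -8)
c(F(1, -8)) - h = -8 - 1*(-476) = -8 + 476 = 468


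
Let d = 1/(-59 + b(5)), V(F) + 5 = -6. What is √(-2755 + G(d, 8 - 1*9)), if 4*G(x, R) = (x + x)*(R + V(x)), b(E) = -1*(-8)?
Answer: I*√796161/17 ≈ 52.487*I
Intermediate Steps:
b(E) = 8
V(F) = -11 (V(F) = -5 - 6 = -11)
d = -1/51 (d = 1/(-59 + 8) = 1/(-51) = -1/51 ≈ -0.019608)
G(x, R) = x*(-11 + R)/2 (G(x, R) = ((x + x)*(R - 11))/4 = ((2*x)*(-11 + R))/4 = (2*x*(-11 + R))/4 = x*(-11 + R)/2)
√(-2755 + G(d, 8 - 1*9)) = √(-2755 + (½)*(-1/51)*(-11 + (8 - 1*9))) = √(-2755 + (½)*(-1/51)*(-11 + (8 - 9))) = √(-2755 + (½)*(-1/51)*(-11 - 1)) = √(-2755 + (½)*(-1/51)*(-12)) = √(-2755 + 2/17) = √(-46833/17) = I*√796161/17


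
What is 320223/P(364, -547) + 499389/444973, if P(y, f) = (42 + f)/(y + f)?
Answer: 26076029974602/224711365 ≈ 1.1604e+5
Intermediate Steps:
P(y, f) = (42 + f)/(f + y)
320223/P(364, -547) + 499389/444973 = 320223/(((42 - 547)/(-547 + 364))) + 499389/444973 = 320223/((-505/(-183))) + 499389*(1/444973) = 320223/((-1/183*(-505))) + 499389/444973 = 320223/(505/183) + 499389/444973 = 320223*(183/505) + 499389/444973 = 58600809/505 + 499389/444973 = 26076029974602/224711365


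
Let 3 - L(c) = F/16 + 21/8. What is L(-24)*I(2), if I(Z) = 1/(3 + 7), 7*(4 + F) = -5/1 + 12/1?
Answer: 9/160 ≈ 0.056250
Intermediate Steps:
F = -3 (F = -4 + (-5/1 + 12/1)/7 = -4 + (-5*1 + 12*1)/7 = -4 + (-5 + 12)/7 = -4 + (⅐)*7 = -4 + 1 = -3)
I(Z) = ⅒ (I(Z) = 1/10 = ⅒)
L(c) = 9/16 (L(c) = 3 - (-3/16 + 21/8) = 3 - 1*39/16 = 3 - 39/16 = 9/16)
L(-24)*I(2) = (9/16)*(⅒) = 9/160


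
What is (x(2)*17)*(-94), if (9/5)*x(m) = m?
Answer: -15980/9 ≈ -1775.6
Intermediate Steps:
x(m) = 5*m/9
(x(2)*17)*(-94) = (((5/9)*2)*17)*(-94) = ((10/9)*17)*(-94) = (170/9)*(-94) = -15980/9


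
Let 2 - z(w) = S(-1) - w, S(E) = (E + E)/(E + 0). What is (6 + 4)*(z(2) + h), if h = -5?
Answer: -30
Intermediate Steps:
S(E) = 2 (S(E) = (2*E)/E = 2)
z(w) = w (z(w) = 2 - (2 - w) = 2 + (-2 + w) = w)
(6 + 4)*(z(2) + h) = (6 + 4)*(2 - 5) = 10*(-3) = -30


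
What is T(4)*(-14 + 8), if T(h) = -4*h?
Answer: 96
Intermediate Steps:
T(4)*(-14 + 8) = (-4*4)*(-14 + 8) = -16*(-6) = 96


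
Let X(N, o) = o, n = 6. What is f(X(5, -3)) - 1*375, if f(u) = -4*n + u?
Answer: -402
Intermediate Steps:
f(u) = -24 + u (f(u) = -4*6 + u = -24 + u)
f(X(5, -3)) - 1*375 = (-24 - 3) - 1*375 = -27 - 375 = -402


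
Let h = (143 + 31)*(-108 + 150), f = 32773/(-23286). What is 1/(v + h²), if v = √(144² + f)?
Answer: 1243632235104/66418497645732528133 - √11243079785778/66418497645732528133 ≈ 1.8724e-8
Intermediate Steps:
f = -32773/23286 (f = 32773*(-1/23286) = -32773/23286 ≈ -1.4074)
h = 7308 (h = 174*42 = 7308)
v = √11243079785778/23286 (v = √(144² - 32773/23286) = √(20736 - 32773/23286) = √(482825723/23286) = √11243079785778/23286 ≈ 144.00)
1/(v + h²) = 1/(√11243079785778/23286 + 7308²) = 1/(√11243079785778/23286 + 53406864) = 1/(53406864 + √11243079785778/23286)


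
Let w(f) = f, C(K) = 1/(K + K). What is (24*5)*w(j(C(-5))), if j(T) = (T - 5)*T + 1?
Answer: 906/5 ≈ 181.20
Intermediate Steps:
C(K) = 1/(2*K)
j(T) = 1 + T*(-5 + T) (j(T) = (-5 + T)*T + 1 = T*(-5 + T) + 1 = 1 + T*(-5 + T))
(24*5)*w(j(C(-5))) = (24*5)*(1 + ((½)/(-5))² - 5/(2*(-5))) = 120*(1 + ((½)*(-⅕))² - 5*(-1)/(2*5)) = 120*(1 + (-⅒)² - 5*(-⅒)) = 120*(1 + 1/100 + ½) = 120*(151/100) = 906/5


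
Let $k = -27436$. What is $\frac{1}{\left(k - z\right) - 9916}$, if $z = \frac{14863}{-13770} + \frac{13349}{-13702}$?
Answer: $- \frac{2774655}{103633215493} \approx -2.6774 \cdot 10^{-5}$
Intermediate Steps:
$z = - \frac{5698067}{2774655}$ ($z = 14863 \left(- \frac{1}{13770}\right) + 13349 \left(- \frac{1}{13702}\right) = - \frac{14863}{13770} - \frac{13349}{13702} = - \frac{5698067}{2774655} \approx -2.0536$)
$\frac{1}{\left(k - z\right) - 9916} = \frac{1}{\left(-27436 - - \frac{5698067}{2774655}\right) - 9916} = \frac{1}{\left(-27436 + \frac{5698067}{2774655}\right) - 9916} = \frac{1}{- \frac{76119736513}{2774655} - 9916} = \frac{1}{- \frac{103633215493}{2774655}} = - \frac{2774655}{103633215493}$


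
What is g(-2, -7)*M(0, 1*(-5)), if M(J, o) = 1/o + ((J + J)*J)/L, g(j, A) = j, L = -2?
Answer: ⅖ ≈ 0.40000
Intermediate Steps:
M(J, o) = 1/o - J² (M(J, o) = 1/o + ((J + J)*J)/(-2) = 1/o + ((2*J)*J)*(-½) = 1/o + (2*J²)*(-½) = 1/o - J²)
g(-2, -7)*M(0, 1*(-5)) = -2*(1/(1*(-5)) - 1*0²) = -2*(1/(-5) - 1*0) = -2*(-⅕ + 0) = -2*(-⅕) = ⅖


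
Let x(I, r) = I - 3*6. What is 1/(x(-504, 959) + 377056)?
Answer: 1/376534 ≈ 2.6558e-6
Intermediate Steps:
x(I, r) = -18 + I (x(I, r) = I - 18 = -18 + I)
1/(x(-504, 959) + 377056) = 1/((-18 - 504) + 377056) = 1/(-522 + 377056) = 1/376534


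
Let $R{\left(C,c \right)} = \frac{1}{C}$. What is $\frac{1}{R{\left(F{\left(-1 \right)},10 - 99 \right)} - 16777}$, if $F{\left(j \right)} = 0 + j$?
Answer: $- \frac{1}{16778} \approx -5.9602 \cdot 10^{-5}$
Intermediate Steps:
$F{\left(j \right)} = j$
$\frac{1}{R{\left(F{\left(-1 \right)},10 - 99 \right)} - 16777} = \frac{1}{\frac{1}{-1} - 16777} = \frac{1}{-1 - 16777} = \frac{1}{-16778} = - \frac{1}{16778}$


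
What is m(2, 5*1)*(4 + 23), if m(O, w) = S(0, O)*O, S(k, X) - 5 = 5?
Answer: 540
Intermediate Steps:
S(k, X) = 10 (S(k, X) = 5 + 5 = 10)
m(O, w) = 10*O
m(2, 5*1)*(4 + 23) = (10*2)*(4 + 23) = 20*27 = 540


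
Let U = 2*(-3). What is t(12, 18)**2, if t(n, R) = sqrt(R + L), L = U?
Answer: 12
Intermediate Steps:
U = -6
L = -6
t(n, R) = sqrt(-6 + R) (t(n, R) = sqrt(R - 6) = sqrt(-6 + R))
t(12, 18)**2 = (sqrt(-6 + 18))**2 = (sqrt(12))**2 = (2*sqrt(3))**2 = 12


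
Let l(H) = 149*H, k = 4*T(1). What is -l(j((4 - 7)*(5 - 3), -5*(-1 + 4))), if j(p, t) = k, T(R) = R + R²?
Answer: -1192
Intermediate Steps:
k = 8 (k = 4*(1*(1 + 1)) = 4*(1*2) = 4*2 = 8)
j(p, t) = 8
-l(j((4 - 7)*(5 - 3), -5*(-1 + 4))) = -149*8 = -1*1192 = -1192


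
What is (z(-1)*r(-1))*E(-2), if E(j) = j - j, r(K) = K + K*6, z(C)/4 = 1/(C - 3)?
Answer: 0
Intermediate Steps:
z(C) = 4/(-3 + C) (z(C) = 4/(C - 3) = 4/(-3 + C))
r(K) = 7*K (r(K) = K + 6*K = 7*K)
E(j) = 0
(z(-1)*r(-1))*E(-2) = ((4/(-3 - 1))*(7*(-1)))*0 = ((4/(-4))*(-7))*0 = ((4*(-1/4))*(-7))*0 = -1*(-7)*0 = 7*0 = 0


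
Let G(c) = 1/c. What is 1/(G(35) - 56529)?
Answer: -35/1978514 ≈ -1.7690e-5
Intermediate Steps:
1/(G(35) - 56529) = 1/(1/35 - 56529) = 1/(-1978514/35) = -35/1978514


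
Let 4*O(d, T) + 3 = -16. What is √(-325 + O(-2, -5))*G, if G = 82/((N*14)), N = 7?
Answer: 41*I*√1319/98 ≈ 15.194*I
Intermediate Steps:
O(d, T) = -19/4 (O(d, T) = -¾ + (¼)*(-16) = -¾ - 4 = -19/4)
G = 41/49 (G = 82/((7*14)) = 82/98 = 82*(1/98) = 41/49 ≈ 0.83673)
√(-325 + O(-2, -5))*G = √(-325 - 19/4)*(41/49) = √(-1319/4)*(41/49) = (I*√1319/2)*(41/49) = 41*I*√1319/98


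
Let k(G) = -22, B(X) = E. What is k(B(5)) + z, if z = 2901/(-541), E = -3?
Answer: -14803/541 ≈ -27.362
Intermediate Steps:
B(X) = -3
z = -2901/541 (z = 2901*(-1/541) = -2901/541 ≈ -5.3623)
k(B(5)) + z = -22 - 2901/541 = -14803/541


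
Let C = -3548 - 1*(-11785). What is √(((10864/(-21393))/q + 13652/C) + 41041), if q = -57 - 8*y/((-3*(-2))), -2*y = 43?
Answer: √1023086887073377182269085/4992733995 ≈ 202.59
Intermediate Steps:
y = -43/2 (y = -½*43 = -43/2 ≈ -21.500)
C = 8237 (C = -3548 + 11785 = 8237)
q = -85/3 (q = -57 - (-172)/((-3*(-2))) = -57 - (-172)/6 = -57 - 8*(-43/12) = -57 + 86/3 = -85/3 ≈ -28.333)
√(((10864/(-21393))/q + 13652/C) + 41041) = √(((10864/(-21393))/(-85/3) + 13652/8237) + 41041) = √(((10864*(-1/21393))*(-3/85) + 13652*(1/8237)) + 41041) = √((-10864/21393*(-3/85) + 13652/8237) + 41041) = √((10864/606135 + 13652/8237) + 41041) = √(8364441788/4992733995 + 41041) = √(204915160330583/4992733995) = √1023086887073377182269085/4992733995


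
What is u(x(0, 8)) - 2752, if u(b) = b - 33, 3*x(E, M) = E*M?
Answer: -2785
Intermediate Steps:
x(E, M) = E*M/3 (x(E, M) = (E*M)/3 = E*M/3)
u(b) = -33 + b
u(x(0, 8)) - 2752 = (-33 + (⅓)*0*8) - 2752 = (-33 + 0) - 2752 = -33 - 2752 = -2785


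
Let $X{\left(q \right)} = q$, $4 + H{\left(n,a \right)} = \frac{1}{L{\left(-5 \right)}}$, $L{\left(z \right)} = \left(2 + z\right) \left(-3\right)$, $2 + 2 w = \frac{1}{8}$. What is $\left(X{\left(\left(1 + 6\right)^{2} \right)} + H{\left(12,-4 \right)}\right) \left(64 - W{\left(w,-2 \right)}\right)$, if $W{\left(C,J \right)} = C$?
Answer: $\frac{210917}{72} \approx 2929.4$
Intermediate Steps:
$w = - \frac{15}{16}$ ($w = -1 + \frac{1}{2 \cdot 8} = -1 + \frac{1}{2} \cdot \frac{1}{8} = -1 + \frac{1}{16} = - \frac{15}{16} \approx -0.9375$)
$L{\left(z \right)} = -6 - 3 z$
$H{\left(n,a \right)} = - \frac{35}{9}$ ($H{\left(n,a \right)} = -4 + \frac{1}{-6 - -15} = -4 + \frac{1}{-6 + 15} = -4 + \frac{1}{9} = - \frac{35}{9}$)
$\left(X{\left(\left(1 + 6\right)^{2} \right)} + H{\left(12,-4 \right)}\right) \left(64 - W{\left(w,-2 \right)}\right) = \left(\left(1 + 6\right)^{2} - \frac{35}{9}\right) \left(64 - - \frac{15}{16}\right) = \left(7^{2} - \frac{35}{9}\right) \left(64 + \frac{15}{16}\right) = \left(49 - \frac{35}{9}\right) \frac{1039}{16} = \frac{406}{9} \cdot \frac{1039}{16} = \frac{210917}{72}$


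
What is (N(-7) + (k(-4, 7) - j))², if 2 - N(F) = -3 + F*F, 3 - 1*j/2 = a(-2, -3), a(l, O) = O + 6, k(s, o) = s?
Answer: 2304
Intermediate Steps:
a(l, O) = 6 + O
j = 0 (j = 6 - 2*(6 - 3) = 6 - 2*3 = 6 - 6 = 0)
N(F) = 5 - F² (N(F) = 2 - (-3 + F*F) = 2 - (-3 + F²) = 2 + (3 - F²) = 5 - F²)
(N(-7) + (k(-4, 7) - j))² = ((5 - 1*(-7)²) + (-4 - 1*0))² = ((5 - 1*49) + (-4 + 0))² = ((5 - 49) - 4)² = (-44 - 4)² = (-48)² = 2304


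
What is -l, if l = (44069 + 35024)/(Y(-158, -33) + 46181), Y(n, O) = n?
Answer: -79093/46023 ≈ -1.7186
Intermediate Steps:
l = 79093/46023 (l = (44069 + 35024)/(-158 + 46181) = 79093/46023 ≈ 1.7186)
-l = -1*79093/46023 = -79093/46023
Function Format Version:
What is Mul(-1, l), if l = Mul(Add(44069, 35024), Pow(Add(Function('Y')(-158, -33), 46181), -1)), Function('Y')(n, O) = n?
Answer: Rational(-79093, 46023) ≈ -1.7186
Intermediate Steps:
l = Rational(79093, 46023) (l = Mul(Add(44069, 35024), Pow(Add(-158, 46181), -1)) = Mul(79093, Pow(46023, -1)) = Mul(79093, Rational(1, 46023)) = Rational(79093, 46023) ≈ 1.7186)
Mul(-1, l) = Mul(-1, Rational(79093, 46023)) = Rational(-79093, 46023)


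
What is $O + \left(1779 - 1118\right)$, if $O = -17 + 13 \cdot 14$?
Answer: $826$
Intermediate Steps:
$O = 165$ ($O = -17 + 182 = 165$)
$O + \left(1779 - 1118\right) = 165 + \left(1779 - 1118\right) = 165 + 661 = 826$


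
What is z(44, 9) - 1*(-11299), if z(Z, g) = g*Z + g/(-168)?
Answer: 654917/56 ≈ 11695.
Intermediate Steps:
z(Z, g) = -g/168 + Z*g (z(Z, g) = Z*g + g*(-1/168) = Z*g - g/168 = -g/168 + Z*g)
z(44, 9) - 1*(-11299) = 9*(-1/168 + 44) - 1*(-11299) = 9*(7391/168) + 11299 = 22173/56 + 11299 = 654917/56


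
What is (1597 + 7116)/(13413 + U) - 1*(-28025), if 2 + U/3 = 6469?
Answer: 919621063/32814 ≈ 28025.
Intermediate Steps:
U = 19401 (U = -6 + 3*6469 = -6 + 19407 = 19401)
(1597 + 7116)/(13413 + U) - 1*(-28025) = (1597 + 7116)/(13413 + 19401) - 1*(-28025) = 8713/32814 + 28025 = 919621063/32814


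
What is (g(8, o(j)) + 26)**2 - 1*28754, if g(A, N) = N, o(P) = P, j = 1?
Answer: -28025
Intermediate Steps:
(g(8, o(j)) + 26)**2 - 1*28754 = (1 + 26)**2 - 1*28754 = 27**2 - 28754 = 729 - 28754 = -28025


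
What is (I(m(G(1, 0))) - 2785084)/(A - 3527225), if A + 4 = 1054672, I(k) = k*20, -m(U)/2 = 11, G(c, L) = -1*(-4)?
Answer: 2785524/2472557 ≈ 1.1266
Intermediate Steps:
G(c, L) = 4
m(U) = -22 (m(U) = -2*11 = -22)
I(k) = 20*k
A = 1054668 (A = -4 + 1054672 = 1054668)
(I(m(G(1, 0))) - 2785084)/(A - 3527225) = (20*(-22) - 2785084)/(1054668 - 3527225) = (-440 - 2785084)/(-2472557) = -2785524*(-1/2472557) = 2785524/2472557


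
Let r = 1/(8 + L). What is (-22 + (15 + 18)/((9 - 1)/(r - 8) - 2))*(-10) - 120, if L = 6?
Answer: 35015/167 ≈ 209.67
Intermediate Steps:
r = 1/14 (r = 1/(8 + 6) = 1/14 ≈ 0.071429)
(-22 + (15 + 18)/((9 - 1)/(r - 8) - 2))*(-10) - 120 = (-22 + (15 + 18)/((9 - 1)/(1/14 - 8) - 2))*(-10) - 120 = (-22 + 33/(8/(-111/14) - 2))*(-10) - 120 = (-22 + 33/(8*(-14/111) - 2))*(-10) - 120 = (-22 + 33/(-112/111 - 2))*(-10) - 120 = (-22 + 33/(-334/111))*(-10) - 120 = (-22 + 33*(-111/334))*(-10) - 120 = (-22 - 3663/334)*(-10) - 120 = -11011/334*(-10) - 120 = 55055/167 - 120 = 35015/167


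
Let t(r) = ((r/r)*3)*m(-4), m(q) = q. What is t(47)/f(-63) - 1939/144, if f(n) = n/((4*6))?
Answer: -8965/1008 ≈ -8.8938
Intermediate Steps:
t(r) = -12 (t(r) = ((r/r)*3)*(-4) = (1*3)*(-4) = 3*(-4) = -12)
f(n) = n/24
t(47)/f(-63) - 1939/144 = -12/((1/24)*(-63)) - 1939/144 = -12/(-21/8) - 1939*1/144 = -12*(-8/21) - 1939/144 = 32/7 - 1939/144 = -8965/1008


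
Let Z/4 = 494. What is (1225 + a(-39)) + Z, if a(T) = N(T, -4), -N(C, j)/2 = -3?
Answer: 3207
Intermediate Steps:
Z = 1976 (Z = 4*494 = 1976)
N(C, j) = 6 (N(C, j) = -2*(-3) = 6)
a(T) = 6
(1225 + a(-39)) + Z = (1225 + 6) + 1976 = 1231 + 1976 = 3207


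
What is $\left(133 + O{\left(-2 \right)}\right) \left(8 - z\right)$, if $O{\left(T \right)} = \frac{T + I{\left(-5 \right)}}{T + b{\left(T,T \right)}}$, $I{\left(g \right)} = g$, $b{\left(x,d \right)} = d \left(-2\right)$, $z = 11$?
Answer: $- \frac{777}{2} \approx -388.5$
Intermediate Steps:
$b{\left(x,d \right)} = - 2 d$
$O{\left(T \right)} = - \frac{-5 + T}{T}$ ($O{\left(T \right)} = \frac{T - 5}{T - 2 T} = \frac{-5 + T}{\left(-1\right) T} = \left(-5 + T\right) \left(- \frac{1}{T}\right) = - \frac{-5 + T}{T}$)
$\left(133 + O{\left(-2 \right)}\right) \left(8 - z\right) = \left(133 + \frac{5 - -2}{-2}\right) \left(8 - 11\right) = \left(133 - \frac{5 + 2}{2}\right) \left(8 - 11\right) = \left(133 - \frac{7}{2}\right) \left(-3\right) = \frac{259}{2} \left(-3\right) = - \frac{777}{2}$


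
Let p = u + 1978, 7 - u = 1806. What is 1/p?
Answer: 1/179 ≈ 0.0055866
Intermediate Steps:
u = -1799 (u = 7 - 1*1806 = 7 - 1806 = -1799)
p = 179 (p = -1799 + 1978 = 179)
1/p = 1/179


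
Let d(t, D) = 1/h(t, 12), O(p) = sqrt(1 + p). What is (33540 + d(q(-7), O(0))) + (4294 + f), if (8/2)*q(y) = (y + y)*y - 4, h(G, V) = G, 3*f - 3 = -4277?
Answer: 5133722/141 ≈ 36409.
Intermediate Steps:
f = -4274/3 (f = 1 + (1/3)*(-4277) = 1 - 4277/3 = -4274/3 ≈ -1424.7)
q(y) = -1 + y**2/2 (q(y) = ((y + y)*y - 4)/4 = ((2*y)*y - 4)/4 = (2*y**2 - 4)/4 = (-4 + 2*y**2)/4 = -1 + y**2/2)
d(t, D) = 1/t
(33540 + d(q(-7), O(0))) + (4294 + f) = (33540 + 1/(-1 + (1/2)*(-7)**2)) + (4294 - 4274/3) = (33540 + 1/(-1 + (1/2)*49)) + 8608/3 = (33540 + 1/(-1 + 49/2)) + 8608/3 = (33540 + 1/(47/2)) + 8608/3 = (33540 + 2/47) + 8608/3 = 1576382/47 + 8608/3 = 5133722/141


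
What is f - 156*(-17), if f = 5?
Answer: 2657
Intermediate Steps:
f - 156*(-17) = 5 - 156*(-17) = 5 + 2652 = 2657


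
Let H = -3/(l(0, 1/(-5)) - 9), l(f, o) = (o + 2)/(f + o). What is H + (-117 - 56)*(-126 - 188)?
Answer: 325933/6 ≈ 54322.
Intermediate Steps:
l(f, o) = (2 + o)/(f + o)
H = 1/6 (H = -3/((2 + 1/(-5))/(0 + 1/(-5)) - 9) = -3/((2 - 1/5)/(0 - 1/5) - 9) = -3/((9/5)/(-1/5) - 9) = -3/(-5*9/5 - 9) = -3/(-9 - 9) = -3/(-18) = -1/18*(-3) = 1/6 ≈ 0.16667)
H + (-117 - 56)*(-126 - 188) = 1/6 + (-117 - 56)*(-126 - 188) = 1/6 - 173*(-314) = 1/6 + 54322 = 325933/6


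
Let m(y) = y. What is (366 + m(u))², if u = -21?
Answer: 119025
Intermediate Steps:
(366 + m(u))² = (366 - 21)² = 345² = 119025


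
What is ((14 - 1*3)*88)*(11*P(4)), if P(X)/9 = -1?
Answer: -95832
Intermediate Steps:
P(X) = -9 (P(X) = 9*(-1) = -9)
((14 - 1*3)*88)*(11*P(4)) = ((14 - 1*3)*88)*(11*(-9)) = ((14 - 3)*88)*(-99) = (11*88)*(-99) = 968*(-99) = -95832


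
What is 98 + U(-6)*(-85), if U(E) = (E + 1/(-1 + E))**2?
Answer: -152363/49 ≈ -3109.4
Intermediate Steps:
98 + U(-6)*(-85) = 98 + ((1 + (-6)**2 - 1*(-6))**2/(-1 - 6)**2)*(-85) = 98 + ((1 + 36 + 6)**2/(-7)**2)*(-85) = 98 + ((1/49)*43**2)*(-85) = 98 + ((1/49)*1849)*(-85) = 98 + (1849/49)*(-85) = 98 - 157165/49 = -152363/49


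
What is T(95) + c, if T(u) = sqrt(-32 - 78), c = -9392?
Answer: -9392 + I*sqrt(110) ≈ -9392.0 + 10.488*I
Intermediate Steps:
T(u) = I*sqrt(110) (T(u) = sqrt(-110) = I*sqrt(110))
T(95) + c = I*sqrt(110) - 9392 = -9392 + I*sqrt(110)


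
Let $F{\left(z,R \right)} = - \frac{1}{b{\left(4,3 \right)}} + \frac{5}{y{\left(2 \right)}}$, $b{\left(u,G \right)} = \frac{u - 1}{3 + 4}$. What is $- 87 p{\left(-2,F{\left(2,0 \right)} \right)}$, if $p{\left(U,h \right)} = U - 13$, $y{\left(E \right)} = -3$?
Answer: $1305$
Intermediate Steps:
$b{\left(u,G \right)} = - \frac{1}{7} + \frac{u}{7}$ ($b{\left(u,G \right)} = \frac{-1 + u}{7} = \left(-1 + u\right) \frac{1}{7} = - \frac{1}{7} + \frac{u}{7}$)
$F{\left(z,R \right)} = -4$ ($F{\left(z,R \right)} = - \frac{1}{- \frac{1}{7} + \frac{1}{7} \cdot 4} + \frac{5}{-3} = - \frac{1}{- \frac{1}{7} + \frac{4}{7}} + 5 \left(- \frac{1}{3}\right) = - \frac{1}{\frac{3}{7}} - \frac{5}{3} = \left(-1\right) \frac{7}{3} - \frac{5}{3} = - \frac{7}{3} - \frac{5}{3} = -4$)
$p{\left(U,h \right)} = -13 + U$
$- 87 p{\left(-2,F{\left(2,0 \right)} \right)} = - 87 \left(-13 - 2\right) = \left(-87\right) \left(-15\right) = 1305$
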